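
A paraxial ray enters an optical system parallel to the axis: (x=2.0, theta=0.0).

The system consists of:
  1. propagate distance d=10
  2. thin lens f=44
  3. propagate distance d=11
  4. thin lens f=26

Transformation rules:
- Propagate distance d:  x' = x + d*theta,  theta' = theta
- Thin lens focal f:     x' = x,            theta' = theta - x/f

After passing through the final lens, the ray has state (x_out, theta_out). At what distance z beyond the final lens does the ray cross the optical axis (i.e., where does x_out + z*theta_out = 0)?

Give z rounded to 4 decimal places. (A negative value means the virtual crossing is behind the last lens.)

Answer: 14.5424

Derivation:
Initial: x=2.0000 theta=0.0000
After 1 (propagate distance d=10): x=2.0000 theta=0.0000
After 2 (thin lens f=44): x=2.0000 theta=-1/22 (≈-0.0455)
After 3 (propagate distance d=11): x=1.5000 theta=-1/22 (≈-0.0455)
After 4 (thin lens f=26): x=1.5000 theta=-59/572 (≈-0.1031)
z_focus = -x_out/theta_out = -(1.5000)/(-59/572) = 858/59 ≈ 14.5424
Rounded to 4 decimal places: z = 14.5424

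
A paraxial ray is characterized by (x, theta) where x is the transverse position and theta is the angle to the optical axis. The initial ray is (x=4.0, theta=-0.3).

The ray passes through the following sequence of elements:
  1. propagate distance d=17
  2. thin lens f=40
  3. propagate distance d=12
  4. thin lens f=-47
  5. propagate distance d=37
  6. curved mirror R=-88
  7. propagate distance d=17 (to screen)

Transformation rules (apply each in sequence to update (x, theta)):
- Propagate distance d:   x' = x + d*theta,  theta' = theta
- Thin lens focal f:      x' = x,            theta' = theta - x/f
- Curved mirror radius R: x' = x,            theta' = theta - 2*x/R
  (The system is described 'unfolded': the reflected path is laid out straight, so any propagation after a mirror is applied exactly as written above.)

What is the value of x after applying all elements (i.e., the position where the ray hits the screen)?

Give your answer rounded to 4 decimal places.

Answer: -31.0189

Derivation:
Initial: x=4.0000 theta=-0.3000
After 1 (propagate distance d=17): x=-1.1000 theta=-0.3000
After 2 (thin lens f=40): x=-1.1000 theta=-0.2725
After 3 (propagate distance d=12): x=-4.3700 theta=-0.2725
After 4 (thin lens f=-47): x=-4.3700 theta=-6871/18800 (≈-0.3655)
After 5 (propagate distance d=37): x=-336383/18800 (≈-17.8927) theta=-6871/18800 (≈-0.3655)
After 6 (curved mirror R=-88): x=-336383/18800 (≈-17.8927) theta=-638707/827200 (≈-0.7721)
After 7 (propagate distance d=17 (to screen)): x=-25658871/827200 (≈-31.0189) theta=-638707/827200 (≈-0.7721)
Rounded to 4 decimal places: x = -31.0189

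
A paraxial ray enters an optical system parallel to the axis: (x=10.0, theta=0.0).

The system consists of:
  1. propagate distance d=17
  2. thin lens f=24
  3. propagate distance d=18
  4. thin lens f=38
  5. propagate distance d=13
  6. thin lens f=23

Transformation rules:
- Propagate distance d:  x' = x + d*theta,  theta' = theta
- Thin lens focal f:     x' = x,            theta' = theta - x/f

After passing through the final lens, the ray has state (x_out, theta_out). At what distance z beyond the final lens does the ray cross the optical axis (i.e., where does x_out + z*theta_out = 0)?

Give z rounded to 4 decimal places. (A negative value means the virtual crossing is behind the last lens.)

Initial: x=10.0000 theta=0.0000
After 1 (propagate distance d=17): x=10.0000 theta=0.0000
After 2 (thin lens f=24): x=10.0000 theta=-5/12 (≈-0.4167)
After 3 (propagate distance d=18): x=2.5000 theta=-5/12 (≈-0.4167)
After 4 (thin lens f=38): x=2.5000 theta=-55/114 (≈-0.4825)
After 5 (propagate distance d=13): x=-215/57 (≈-3.7719) theta=-55/114 (≈-0.4825)
After 6 (thin lens f=23): x=-215/57 (≈-3.7719) theta=-835/2622 (≈-0.3185)
z_focus = -x_out/theta_out = -(-215/57)/(-835/2622) = -1978/167 ≈ -11.8443
Rounded to 4 decimal places: z = -11.8443

Answer: -11.8443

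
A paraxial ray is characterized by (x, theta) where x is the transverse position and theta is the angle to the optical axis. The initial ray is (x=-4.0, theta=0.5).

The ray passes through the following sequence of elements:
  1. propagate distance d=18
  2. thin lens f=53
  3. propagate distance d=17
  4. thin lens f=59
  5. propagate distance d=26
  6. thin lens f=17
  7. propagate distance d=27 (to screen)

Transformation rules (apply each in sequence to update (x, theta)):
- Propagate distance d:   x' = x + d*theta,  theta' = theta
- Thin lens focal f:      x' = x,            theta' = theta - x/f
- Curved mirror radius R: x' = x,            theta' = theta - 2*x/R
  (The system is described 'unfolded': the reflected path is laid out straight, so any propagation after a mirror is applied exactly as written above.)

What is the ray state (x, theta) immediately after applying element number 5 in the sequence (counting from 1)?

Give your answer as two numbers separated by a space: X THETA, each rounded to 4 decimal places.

Initial: x=-4.0000 theta=0.5000
After 1 (propagate distance d=18): x=5.0000 theta=0.5000
After 2 (thin lens f=53): x=5.0000 theta=43/106 (≈0.4057)
After 3 (propagate distance d=17): x=1261/106 (≈11.8962) theta=43/106 (≈0.4057)
After 4 (thin lens f=59): x=1261/106 (≈11.8962) theta=638/3127 (≈0.2040)
After 5 (propagate distance d=26): x=107575/6254 (≈17.2010) theta=638/3127 (≈0.2040)
Rounded to 4 decimal places: x = 17.2010, theta = 0.2040

Answer: 17.2010 0.2040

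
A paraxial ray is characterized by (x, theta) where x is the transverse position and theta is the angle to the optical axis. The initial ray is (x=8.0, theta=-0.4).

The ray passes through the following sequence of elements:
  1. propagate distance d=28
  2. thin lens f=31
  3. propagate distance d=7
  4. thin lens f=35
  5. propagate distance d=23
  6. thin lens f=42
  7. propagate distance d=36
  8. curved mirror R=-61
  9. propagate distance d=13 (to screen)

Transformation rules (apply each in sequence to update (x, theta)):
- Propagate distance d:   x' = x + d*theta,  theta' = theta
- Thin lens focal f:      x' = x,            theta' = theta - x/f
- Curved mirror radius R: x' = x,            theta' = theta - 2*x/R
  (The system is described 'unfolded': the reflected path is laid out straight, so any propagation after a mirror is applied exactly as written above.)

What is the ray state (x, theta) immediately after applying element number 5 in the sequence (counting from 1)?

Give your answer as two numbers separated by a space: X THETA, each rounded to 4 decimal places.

Answer: -8.6352 -0.1460

Derivation:
Initial: x=8.0000 theta=-0.4000
After 1 (propagate distance d=28): x=-3.2000 theta=-0.4000
After 2 (thin lens f=31): x=-3.2000 theta=-46/155 (≈-0.2968)
After 3 (propagate distance d=7): x=-818/155 (≈-5.2774) theta=-46/155 (≈-0.2968)
After 4 (thin lens f=35): x=-818/155 (≈-5.2774) theta=-792/5425 (≈-0.1460)
After 5 (propagate distance d=23): x=-46846/5425 (≈-8.6352) theta=-792/5425 (≈-0.1460)
Rounded to 4 decimal places: x = -8.6352, theta = -0.1460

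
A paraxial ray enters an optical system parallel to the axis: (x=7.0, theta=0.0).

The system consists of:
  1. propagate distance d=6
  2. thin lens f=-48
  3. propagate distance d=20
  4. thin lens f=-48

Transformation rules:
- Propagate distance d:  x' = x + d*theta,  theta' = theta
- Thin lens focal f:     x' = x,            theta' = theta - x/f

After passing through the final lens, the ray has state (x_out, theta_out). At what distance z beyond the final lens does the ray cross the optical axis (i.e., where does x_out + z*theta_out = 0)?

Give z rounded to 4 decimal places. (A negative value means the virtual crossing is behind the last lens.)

Answer: -28.1379

Derivation:
Initial: x=7.0000 theta=0.0000
After 1 (propagate distance d=6): x=7.0000 theta=0.0000
After 2 (thin lens f=-48): x=7.0000 theta=7/48 (≈0.1458)
After 3 (propagate distance d=20): x=119/12 (≈9.9167) theta=7/48 (≈0.1458)
After 4 (thin lens f=-48): x=119/12 (≈9.9167) theta=203/576 (≈0.3524)
z_focus = -x_out/theta_out = -(119/12)/(203/576) = -816/29 ≈ -28.1379
Rounded to 4 decimal places: z = -28.1379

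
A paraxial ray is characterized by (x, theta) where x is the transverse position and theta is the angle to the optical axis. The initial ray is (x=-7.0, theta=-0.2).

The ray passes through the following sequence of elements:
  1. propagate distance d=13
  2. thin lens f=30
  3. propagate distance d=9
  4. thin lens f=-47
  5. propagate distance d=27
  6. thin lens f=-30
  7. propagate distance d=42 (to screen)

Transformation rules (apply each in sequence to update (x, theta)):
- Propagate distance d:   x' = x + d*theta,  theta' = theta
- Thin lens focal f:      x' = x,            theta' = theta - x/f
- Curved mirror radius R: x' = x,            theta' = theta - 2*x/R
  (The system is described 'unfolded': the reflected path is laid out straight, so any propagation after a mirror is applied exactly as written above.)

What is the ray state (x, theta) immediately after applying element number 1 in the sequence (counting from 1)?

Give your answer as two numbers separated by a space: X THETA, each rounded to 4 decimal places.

Initial: x=-7.0000 theta=-0.2000
After 1 (propagate distance d=13): x=-9.6000 theta=-0.2000
Rounded to 4 decimal places: x = -9.6000, theta = -0.2000

Answer: -9.6000 -0.2000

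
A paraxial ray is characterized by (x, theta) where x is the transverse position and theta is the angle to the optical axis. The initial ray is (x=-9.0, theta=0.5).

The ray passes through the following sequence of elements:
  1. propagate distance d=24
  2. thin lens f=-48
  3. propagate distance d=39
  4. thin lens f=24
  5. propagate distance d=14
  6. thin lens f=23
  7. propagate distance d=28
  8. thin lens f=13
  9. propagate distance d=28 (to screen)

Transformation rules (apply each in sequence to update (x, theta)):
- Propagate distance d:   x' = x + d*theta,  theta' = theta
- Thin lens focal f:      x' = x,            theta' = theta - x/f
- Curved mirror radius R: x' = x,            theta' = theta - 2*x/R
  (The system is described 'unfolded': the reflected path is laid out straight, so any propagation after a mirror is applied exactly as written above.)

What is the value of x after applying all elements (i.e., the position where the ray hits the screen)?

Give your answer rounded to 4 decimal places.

Initial: x=-9.0000 theta=0.5000
After 1 (propagate distance d=24): x=3.0000 theta=0.5000
After 2 (thin lens f=-48): x=3.0000 theta=0.5625
After 3 (propagate distance d=39): x=24.9375 theta=0.5625
After 4 (thin lens f=24): x=24.9375 theta=-61/128 (≈-0.4766)
After 5 (propagate distance d=14): x=1169/64 (≈18.2656) theta=-61/128 (≈-0.4766)
After 6 (thin lens f=23): x=1169/64 (≈18.2656) theta=-3741/2944 (≈-1.2707)
After 7 (propagate distance d=28): x=-25487/1472 (≈-17.3145) theta=-3741/2944 (≈-1.2707)
After 8 (thin lens f=13): x=-25487/1472 (≈-17.3145) theta=2341/38272 (≈0.0612)
After 9 (propagate distance d=28 (to screen)): x=-298557/19136 (≈-15.6018) theta=2341/38272 (≈0.0612)
Rounded to 4 decimal places: x = -15.6018

Answer: -15.6018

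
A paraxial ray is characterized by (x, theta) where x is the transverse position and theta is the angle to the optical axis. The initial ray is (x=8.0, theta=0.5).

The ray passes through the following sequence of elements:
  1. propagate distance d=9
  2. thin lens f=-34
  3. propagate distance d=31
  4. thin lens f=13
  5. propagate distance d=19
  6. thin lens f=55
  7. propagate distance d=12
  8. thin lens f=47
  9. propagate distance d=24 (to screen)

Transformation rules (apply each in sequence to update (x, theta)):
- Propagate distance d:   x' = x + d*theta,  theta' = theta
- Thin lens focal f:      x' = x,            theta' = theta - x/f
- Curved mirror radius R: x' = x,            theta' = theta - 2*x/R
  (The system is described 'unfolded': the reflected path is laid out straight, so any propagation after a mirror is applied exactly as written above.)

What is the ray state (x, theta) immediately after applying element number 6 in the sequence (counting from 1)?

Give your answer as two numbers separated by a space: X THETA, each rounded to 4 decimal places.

Answer: -1.6980 -2.1320

Derivation:
Initial: x=8.0000 theta=0.5000
After 1 (propagate distance d=9): x=12.5000 theta=0.5000
After 2 (thin lens f=-34): x=12.5000 theta=59/68 (≈0.8676)
After 3 (propagate distance d=31): x=2679/68 (≈39.3971) theta=59/68 (≈0.8676)
After 4 (thin lens f=13): x=2679/68 (≈39.3971) theta=-478/221 (≈-2.1629)
After 5 (propagate distance d=19): x=-1501/884 (≈-1.6980) theta=-478/221 (≈-2.1629)
After 6 (thin lens f=55): x=-1501/884 (≈-1.6980) theta=-103659/48620 (≈-2.1320)
Rounded to 4 decimal places: x = -1.6980, theta = -2.1320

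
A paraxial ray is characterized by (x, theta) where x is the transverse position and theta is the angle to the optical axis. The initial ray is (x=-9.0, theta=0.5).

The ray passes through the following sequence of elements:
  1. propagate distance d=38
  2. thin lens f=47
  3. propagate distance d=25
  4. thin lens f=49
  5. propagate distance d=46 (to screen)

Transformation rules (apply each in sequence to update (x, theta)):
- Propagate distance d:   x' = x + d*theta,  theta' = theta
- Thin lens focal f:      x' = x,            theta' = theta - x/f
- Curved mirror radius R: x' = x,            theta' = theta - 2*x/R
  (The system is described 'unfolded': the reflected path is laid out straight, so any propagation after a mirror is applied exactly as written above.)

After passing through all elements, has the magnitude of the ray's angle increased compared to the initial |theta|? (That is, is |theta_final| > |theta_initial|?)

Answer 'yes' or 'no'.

Initial: x=-9.0000 theta=0.5000
After 1 (propagate distance d=38): x=10.0000 theta=0.5000
After 2 (thin lens f=47): x=10.0000 theta=27/94 (≈0.2872)
After 3 (propagate distance d=25): x=1615/94 (≈17.1809) theta=27/94 (≈0.2872)
After 4 (thin lens f=49): x=1615/94 (≈17.1809) theta=-146/2303 (≈-0.0634)
After 5 (propagate distance d=46 (to screen)): x=65703/4606 (≈14.2647) theta=-146/2303 (≈-0.0634)
|theta_initial|=0.5000 |theta_final|=146/2303 (≈0.0634) -> not increased

Answer: no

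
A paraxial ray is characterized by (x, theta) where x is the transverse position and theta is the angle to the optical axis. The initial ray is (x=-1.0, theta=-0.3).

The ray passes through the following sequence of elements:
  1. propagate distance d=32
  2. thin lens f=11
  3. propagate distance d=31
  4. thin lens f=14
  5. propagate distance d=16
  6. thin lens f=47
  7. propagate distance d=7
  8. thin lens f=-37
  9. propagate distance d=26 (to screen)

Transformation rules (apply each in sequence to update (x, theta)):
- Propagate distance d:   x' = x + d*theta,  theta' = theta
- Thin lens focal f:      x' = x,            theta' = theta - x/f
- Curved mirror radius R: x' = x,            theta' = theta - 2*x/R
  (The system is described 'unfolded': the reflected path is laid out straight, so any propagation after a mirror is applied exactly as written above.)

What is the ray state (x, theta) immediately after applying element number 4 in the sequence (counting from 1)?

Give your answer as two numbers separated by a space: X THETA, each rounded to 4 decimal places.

Initial: x=-1.0000 theta=-0.3000
After 1 (propagate distance d=32): x=-10.6000 theta=-0.3000
After 2 (thin lens f=11): x=-10.6000 theta=73/110 (≈0.6636)
After 3 (propagate distance d=31): x=1097/110 (≈9.9727) theta=73/110 (≈0.6636)
After 4 (thin lens f=14): x=1097/110 (≈9.9727) theta=-15/308 (≈-0.0487)
Rounded to 4 decimal places: x = 9.9727, theta = -0.0487

Answer: 9.9727 -0.0487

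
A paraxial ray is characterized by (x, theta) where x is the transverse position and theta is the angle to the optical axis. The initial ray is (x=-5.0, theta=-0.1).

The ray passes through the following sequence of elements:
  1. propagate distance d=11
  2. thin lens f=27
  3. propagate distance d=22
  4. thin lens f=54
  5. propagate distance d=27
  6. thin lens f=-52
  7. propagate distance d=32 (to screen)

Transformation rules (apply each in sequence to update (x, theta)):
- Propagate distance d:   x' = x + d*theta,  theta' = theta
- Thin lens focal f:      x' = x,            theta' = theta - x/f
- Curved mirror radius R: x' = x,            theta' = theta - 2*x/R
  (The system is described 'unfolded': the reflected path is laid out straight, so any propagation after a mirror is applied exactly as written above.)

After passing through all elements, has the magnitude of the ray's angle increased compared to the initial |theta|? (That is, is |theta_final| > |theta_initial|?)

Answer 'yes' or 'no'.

Answer: yes

Derivation:
Initial: x=-5.0000 theta=-0.1000
After 1 (propagate distance d=11): x=-6.1000 theta=-0.1000
After 2 (thin lens f=27): x=-6.1000 theta=17/135 (≈0.1259)
After 3 (propagate distance d=22): x=-899/270 (≈-3.3296) theta=17/135 (≈0.1259)
After 4 (thin lens f=54): x=-899/270 (≈-3.3296) theta=547/2916 (≈0.1876)
After 5 (propagate distance d=27): x=937/540 (≈1.7352) theta=547/2916 (≈0.1876)
After 6 (thin lens f=-52): x=937/540 (≈1.7352) theta=167519/758160 (≈0.2210)
After 7 (propagate distance d=32 (to screen)): x=1669039/189540 (≈8.8057) theta=167519/758160 (≈0.2210)
|theta_initial|=0.1000 |theta_final|=167519/758160 (≈0.2210) -> increased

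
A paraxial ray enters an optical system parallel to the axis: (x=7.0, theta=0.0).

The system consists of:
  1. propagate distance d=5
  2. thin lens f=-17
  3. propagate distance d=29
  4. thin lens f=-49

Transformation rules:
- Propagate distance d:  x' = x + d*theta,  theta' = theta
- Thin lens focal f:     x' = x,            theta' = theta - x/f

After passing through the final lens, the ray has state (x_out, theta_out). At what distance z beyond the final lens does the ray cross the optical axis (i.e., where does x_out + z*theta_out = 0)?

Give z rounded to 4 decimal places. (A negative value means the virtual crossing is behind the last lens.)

Answer: -23.7263

Derivation:
Initial: x=7.0000 theta=0.0000
After 1 (propagate distance d=5): x=7.0000 theta=0.0000
After 2 (thin lens f=-17): x=7.0000 theta=7/17 (≈0.4118)
After 3 (propagate distance d=29): x=322/17 (≈18.9412) theta=7/17 (≈0.4118)
After 4 (thin lens f=-49): x=322/17 (≈18.9412) theta=95/119 (≈0.7983)
z_focus = -x_out/theta_out = -(322/17)/(95/119) = -2254/95 ≈ -23.7263
Rounded to 4 decimal places: z = -23.7263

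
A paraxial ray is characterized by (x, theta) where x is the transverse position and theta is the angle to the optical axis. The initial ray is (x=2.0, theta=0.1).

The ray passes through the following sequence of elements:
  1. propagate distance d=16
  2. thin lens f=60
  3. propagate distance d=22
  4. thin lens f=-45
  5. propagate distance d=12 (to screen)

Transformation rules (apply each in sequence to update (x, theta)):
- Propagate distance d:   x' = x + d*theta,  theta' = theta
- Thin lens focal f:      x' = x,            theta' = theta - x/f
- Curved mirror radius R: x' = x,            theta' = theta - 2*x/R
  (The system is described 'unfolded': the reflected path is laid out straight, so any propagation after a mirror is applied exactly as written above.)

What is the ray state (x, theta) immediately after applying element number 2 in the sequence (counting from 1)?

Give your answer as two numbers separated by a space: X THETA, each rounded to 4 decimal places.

Answer: 3.6000 0.0400

Derivation:
Initial: x=2.0000 theta=0.1000
After 1 (propagate distance d=16): x=3.6000 theta=0.1000
After 2 (thin lens f=60): x=3.6000 theta=0.0400
Rounded to 4 decimal places: x = 3.6000, theta = 0.0400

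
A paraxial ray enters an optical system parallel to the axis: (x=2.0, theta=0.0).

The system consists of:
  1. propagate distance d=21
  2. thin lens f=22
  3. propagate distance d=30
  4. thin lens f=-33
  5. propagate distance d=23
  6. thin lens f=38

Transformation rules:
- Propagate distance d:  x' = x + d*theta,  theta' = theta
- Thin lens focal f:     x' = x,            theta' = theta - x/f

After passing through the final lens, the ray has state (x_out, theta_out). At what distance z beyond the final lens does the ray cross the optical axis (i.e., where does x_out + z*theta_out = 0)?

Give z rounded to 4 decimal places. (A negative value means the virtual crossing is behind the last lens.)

Answer: -130.6724

Derivation:
Initial: x=2.0000 theta=0.0000
After 1 (propagate distance d=21): x=2.0000 theta=0.0000
After 2 (thin lens f=22): x=2.0000 theta=-1/11 (≈-0.0909)
After 3 (propagate distance d=30): x=-8/11 (≈-0.7273) theta=-1/11 (≈-0.0909)
After 4 (thin lens f=-33): x=-8/11 (≈-0.7273) theta=-41/363 (≈-0.1129)
After 5 (propagate distance d=23): x=-1207/363 (≈-3.3251) theta=-41/363 (≈-0.1129)
After 6 (thin lens f=38): x=-1207/363 (≈-3.3251) theta=-117/4598 (≈-0.0254)
z_focus = -x_out/theta_out = -(-1207/363)/(-117/4598) = -45866/351 ≈ -130.6724
Rounded to 4 decimal places: z = -130.6724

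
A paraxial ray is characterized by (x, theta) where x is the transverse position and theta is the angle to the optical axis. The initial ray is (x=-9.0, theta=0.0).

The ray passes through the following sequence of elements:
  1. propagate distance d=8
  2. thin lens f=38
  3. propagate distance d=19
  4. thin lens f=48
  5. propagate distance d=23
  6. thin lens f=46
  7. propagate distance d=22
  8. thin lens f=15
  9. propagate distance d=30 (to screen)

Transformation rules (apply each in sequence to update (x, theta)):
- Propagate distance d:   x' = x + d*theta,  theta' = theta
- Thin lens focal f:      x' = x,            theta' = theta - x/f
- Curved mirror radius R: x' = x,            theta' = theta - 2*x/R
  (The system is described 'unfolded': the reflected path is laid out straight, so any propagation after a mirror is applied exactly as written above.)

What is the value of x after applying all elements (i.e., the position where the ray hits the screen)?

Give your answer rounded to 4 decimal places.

Initial: x=-9.0000 theta=0.0000
After 1 (propagate distance d=8): x=-9.0000 theta=0.0000
After 2 (thin lens f=38): x=-9.0000 theta=9/38 (≈0.2368)
After 3 (propagate distance d=19): x=-4.5000 theta=9/38 (≈0.2368)
After 4 (thin lens f=48): x=-4.5000 theta=201/608 (≈0.3306)
After 5 (propagate distance d=23): x=1887/608 (≈3.1036) theta=201/608 (≈0.3306)
After 6 (thin lens f=46): x=1887/608 (≈3.1036) theta=7359/27968 (≈0.2631)
After 7 (propagate distance d=22): x=62175/6992 (≈8.8923) theta=7359/27968 (≈0.2631)
After 8 (thin lens f=15): x=62175/6992 (≈8.8923) theta=-9221/27968 (≈-0.3297)
After 9 (propagate distance d=30 (to screen)): x=-735/736 (≈-0.9986) theta=-9221/27968 (≈-0.3297)
Rounded to 4 decimal places: x = -0.9986

Answer: -0.9986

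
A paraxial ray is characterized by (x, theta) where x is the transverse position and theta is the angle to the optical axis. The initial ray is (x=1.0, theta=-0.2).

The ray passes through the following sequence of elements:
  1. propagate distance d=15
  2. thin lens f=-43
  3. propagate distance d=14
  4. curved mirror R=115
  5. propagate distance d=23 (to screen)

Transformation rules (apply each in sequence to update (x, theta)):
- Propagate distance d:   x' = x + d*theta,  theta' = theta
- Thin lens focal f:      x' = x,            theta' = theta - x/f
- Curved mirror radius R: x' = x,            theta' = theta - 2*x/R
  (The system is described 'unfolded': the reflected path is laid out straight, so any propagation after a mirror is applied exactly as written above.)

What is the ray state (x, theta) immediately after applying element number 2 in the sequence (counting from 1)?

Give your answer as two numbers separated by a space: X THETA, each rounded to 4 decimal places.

Initial: x=1.0000 theta=-0.2000
After 1 (propagate distance d=15): x=-2.0000 theta=-0.2000
After 2 (thin lens f=-43): x=-2.0000 theta=-53/215 (≈-0.2465)
Rounded to 4 decimal places: x = -2.0000, theta = -0.2465

Answer: -2.0000 -0.2465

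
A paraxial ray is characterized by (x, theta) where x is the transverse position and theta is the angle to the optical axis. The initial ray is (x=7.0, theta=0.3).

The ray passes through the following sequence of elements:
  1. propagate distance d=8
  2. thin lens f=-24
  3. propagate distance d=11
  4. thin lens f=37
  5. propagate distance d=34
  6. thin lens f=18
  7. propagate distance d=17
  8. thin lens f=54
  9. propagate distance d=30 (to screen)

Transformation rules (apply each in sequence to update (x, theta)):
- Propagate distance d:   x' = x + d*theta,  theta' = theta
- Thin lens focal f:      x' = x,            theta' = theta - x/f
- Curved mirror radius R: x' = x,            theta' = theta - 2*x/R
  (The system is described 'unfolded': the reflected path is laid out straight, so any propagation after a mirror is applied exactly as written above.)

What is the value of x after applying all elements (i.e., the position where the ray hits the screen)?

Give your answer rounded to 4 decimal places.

Answer: -32.1659

Derivation:
Initial: x=7.0000 theta=0.3000
After 1 (propagate distance d=8): x=9.4000 theta=0.3000
After 2 (thin lens f=-24): x=9.4000 theta=83/120 (≈0.6917)
After 3 (propagate distance d=11): x=2041/120 (≈17.0083) theta=83/120 (≈0.6917)
After 4 (thin lens f=37): x=2041/120 (≈17.0083) theta=103/444 (≈0.2320)
After 5 (propagate distance d=34): x=110537/4440 (≈24.8957) theta=103/444 (≈0.2320)
After 6 (thin lens f=18): x=110537/4440 (≈24.8957) theta=-91997/79920 (≈-1.1511)
After 7 (propagate distance d=17): x=425717/79920 (≈5.3268) theta=-91997/79920 (≈-1.1511)
After 8 (thin lens f=54): x=425717/79920 (≈5.3268) theta=-1078711/863136 (≈-1.2498)
After 9 (propagate distance d=30 (to screen)): x=-312653/9720 (≈-32.1659) theta=-1078711/863136 (≈-1.2498)
Rounded to 4 decimal places: x = -32.1659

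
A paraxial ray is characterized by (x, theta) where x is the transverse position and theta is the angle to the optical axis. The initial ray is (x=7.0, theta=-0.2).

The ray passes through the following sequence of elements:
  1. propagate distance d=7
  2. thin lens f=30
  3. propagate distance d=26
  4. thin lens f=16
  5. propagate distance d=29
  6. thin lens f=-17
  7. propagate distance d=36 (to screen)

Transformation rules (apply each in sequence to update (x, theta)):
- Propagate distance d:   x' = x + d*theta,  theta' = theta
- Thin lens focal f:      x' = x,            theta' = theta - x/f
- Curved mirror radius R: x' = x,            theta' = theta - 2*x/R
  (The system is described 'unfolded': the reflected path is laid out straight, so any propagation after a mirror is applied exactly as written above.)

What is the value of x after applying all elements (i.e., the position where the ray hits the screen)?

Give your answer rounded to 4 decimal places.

Initial: x=7.0000 theta=-0.2000
After 1 (propagate distance d=7): x=5.6000 theta=-0.2000
After 2 (thin lens f=30): x=5.6000 theta=-29/75 (≈-0.3867)
After 3 (propagate distance d=26): x=-334/75 (≈-4.4533) theta=-29/75 (≈-0.3867)
After 4 (thin lens f=16): x=-334/75 (≈-4.4533) theta=-13/120 (≈-0.1083)
After 5 (propagate distance d=29): x=-7.5950 theta=-13/120 (≈-0.1083)
After 6 (thin lens f=-17): x=-7.5950 theta=-2831/5100 (≈-0.5551)
After 7 (propagate distance d=36 (to screen)): x=-93767/3400 (≈-27.5785) theta=-2831/5100 (≈-0.5551)
Rounded to 4 decimal places: x = -27.5785

Answer: -27.5785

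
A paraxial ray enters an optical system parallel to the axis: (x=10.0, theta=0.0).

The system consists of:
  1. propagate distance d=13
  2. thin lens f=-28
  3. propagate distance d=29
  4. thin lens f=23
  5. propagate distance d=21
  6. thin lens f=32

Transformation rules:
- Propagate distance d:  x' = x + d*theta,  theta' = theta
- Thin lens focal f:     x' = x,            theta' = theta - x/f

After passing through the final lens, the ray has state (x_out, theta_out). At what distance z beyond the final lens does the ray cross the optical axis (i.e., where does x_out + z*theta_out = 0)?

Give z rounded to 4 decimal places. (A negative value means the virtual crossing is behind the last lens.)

Initial: x=10.0000 theta=0.0000
After 1 (propagate distance d=13): x=10.0000 theta=0.0000
After 2 (thin lens f=-28): x=10.0000 theta=5/14 (≈0.3571)
After 3 (propagate distance d=29): x=285/14 (≈20.3571) theta=5/14 (≈0.3571)
After 4 (thin lens f=23): x=285/14 (≈20.3571) theta=-85/161 (≈-0.5280)
After 5 (propagate distance d=21): x=2985/322 (≈9.2702) theta=-85/161 (≈-0.5280)
After 6 (thin lens f=32): x=2985/322 (≈9.2702) theta=-8425/10304 (≈-0.8176)
z_focus = -x_out/theta_out = -(2985/322)/(-8425/10304) = 19104/1685 ≈ 11.3377
Rounded to 4 decimal places: z = 11.3377

Answer: 11.3377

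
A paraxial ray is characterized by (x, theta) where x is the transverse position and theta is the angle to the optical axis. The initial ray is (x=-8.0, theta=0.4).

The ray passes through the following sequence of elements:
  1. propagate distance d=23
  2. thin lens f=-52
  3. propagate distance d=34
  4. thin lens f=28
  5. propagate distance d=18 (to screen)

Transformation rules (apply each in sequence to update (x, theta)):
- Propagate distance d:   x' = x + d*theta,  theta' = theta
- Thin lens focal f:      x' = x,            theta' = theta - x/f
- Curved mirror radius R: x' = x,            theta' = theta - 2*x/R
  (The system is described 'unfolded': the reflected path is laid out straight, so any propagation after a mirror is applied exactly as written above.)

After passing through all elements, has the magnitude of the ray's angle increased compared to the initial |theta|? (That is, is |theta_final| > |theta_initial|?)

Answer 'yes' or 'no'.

Answer: no

Derivation:
Initial: x=-8.0000 theta=0.4000
After 1 (propagate distance d=23): x=1.2000 theta=0.4000
After 2 (thin lens f=-52): x=1.2000 theta=11/26 (≈0.4231)
After 3 (propagate distance d=34): x=1013/65 (≈15.5846) theta=11/26 (≈0.4231)
After 4 (thin lens f=28): x=1013/65 (≈15.5846) theta=-243/1820 (≈-0.1335)
After 5 (propagate distance d=18 (to screen)): x=2399/182 (≈13.1813) theta=-243/1820 (≈-0.1335)
|theta_initial|=0.4000 |theta_final|=243/1820 (≈0.1335) -> not increased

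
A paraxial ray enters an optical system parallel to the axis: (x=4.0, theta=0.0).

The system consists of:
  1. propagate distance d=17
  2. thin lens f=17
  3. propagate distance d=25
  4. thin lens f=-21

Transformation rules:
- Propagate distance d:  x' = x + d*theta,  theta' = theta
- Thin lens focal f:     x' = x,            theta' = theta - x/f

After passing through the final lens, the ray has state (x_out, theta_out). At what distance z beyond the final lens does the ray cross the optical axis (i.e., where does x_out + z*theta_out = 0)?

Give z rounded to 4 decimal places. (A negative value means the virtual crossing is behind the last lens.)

Initial: x=4.0000 theta=0.0000
After 1 (propagate distance d=17): x=4.0000 theta=0.0000
After 2 (thin lens f=17): x=4.0000 theta=-4/17 (≈-0.2353)
After 3 (propagate distance d=25): x=-32/17 (≈-1.8824) theta=-4/17 (≈-0.2353)
After 4 (thin lens f=-21): x=-32/17 (≈-1.8824) theta=-116/357 (≈-0.3249)
z_focus = -x_out/theta_out = -(-32/17)/(-116/357) = -168/29 ≈ -5.7931
Rounded to 4 decimal places: z = -5.7931

Answer: -5.7931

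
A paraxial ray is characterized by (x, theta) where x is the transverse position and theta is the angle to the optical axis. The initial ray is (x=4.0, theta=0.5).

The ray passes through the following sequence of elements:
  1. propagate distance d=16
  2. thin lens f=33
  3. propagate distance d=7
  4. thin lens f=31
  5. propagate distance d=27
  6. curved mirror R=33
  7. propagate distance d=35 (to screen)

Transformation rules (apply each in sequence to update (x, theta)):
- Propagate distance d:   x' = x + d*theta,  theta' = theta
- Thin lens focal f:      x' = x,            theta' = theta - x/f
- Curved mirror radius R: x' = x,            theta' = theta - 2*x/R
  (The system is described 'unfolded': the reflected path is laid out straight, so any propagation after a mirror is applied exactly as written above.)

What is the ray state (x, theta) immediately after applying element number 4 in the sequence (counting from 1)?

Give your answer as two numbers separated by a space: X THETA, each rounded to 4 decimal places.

Initial: x=4.0000 theta=0.5000
After 1 (propagate distance d=16): x=12.0000 theta=0.5000
After 2 (thin lens f=33): x=12.0000 theta=3/22 (≈0.1364)
After 3 (propagate distance d=7): x=285/22 (≈12.9545) theta=3/22 (≈0.1364)
After 4 (thin lens f=31): x=285/22 (≈12.9545) theta=-96/341 (≈-0.2815)
Rounded to 4 decimal places: x = 12.9545, theta = -0.2815

Answer: 12.9545 -0.2815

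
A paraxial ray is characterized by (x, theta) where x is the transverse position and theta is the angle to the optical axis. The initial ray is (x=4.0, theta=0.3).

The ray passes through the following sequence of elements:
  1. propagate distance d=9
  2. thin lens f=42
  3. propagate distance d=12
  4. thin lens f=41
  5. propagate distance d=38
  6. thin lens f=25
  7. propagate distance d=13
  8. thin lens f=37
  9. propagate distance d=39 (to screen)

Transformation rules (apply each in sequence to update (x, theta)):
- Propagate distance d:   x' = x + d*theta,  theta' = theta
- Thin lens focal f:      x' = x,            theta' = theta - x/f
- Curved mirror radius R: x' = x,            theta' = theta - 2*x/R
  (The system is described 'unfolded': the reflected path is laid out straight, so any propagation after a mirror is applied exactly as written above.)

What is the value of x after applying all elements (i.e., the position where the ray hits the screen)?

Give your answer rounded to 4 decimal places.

Answer: -11.8921

Derivation:
Initial: x=4.0000 theta=0.3000
After 1 (propagate distance d=9): x=6.7000 theta=0.3000
After 2 (thin lens f=42): x=6.7000 theta=59/420 (≈0.1405)
After 3 (propagate distance d=12): x=587/70 (≈8.3857) theta=59/420 (≈0.1405)
After 4 (thin lens f=41): x=587/70 (≈8.3857) theta=-1103/17220 (≈-0.0641)
After 5 (propagate distance d=38): x=25622/4305 (≈5.9517) theta=-1103/17220 (≈-0.0641)
After 6 (thin lens f=25): x=25622/4305 (≈5.9517) theta=-130063/430500 (≈-0.3021)
After 7 (propagate distance d=13): x=124483/61500 (≈2.0241) theta=-130063/430500 (≈-0.3021)
After 8 (thin lens f=37): x=124483/61500 (≈2.0241) theta=-1420928/3982125 (≈-0.3568)
After 9 (propagate distance d=39 (to screen)): x=-189423671/15928500 (≈-11.8921) theta=-1420928/3982125 (≈-0.3568)
Rounded to 4 decimal places: x = -11.8921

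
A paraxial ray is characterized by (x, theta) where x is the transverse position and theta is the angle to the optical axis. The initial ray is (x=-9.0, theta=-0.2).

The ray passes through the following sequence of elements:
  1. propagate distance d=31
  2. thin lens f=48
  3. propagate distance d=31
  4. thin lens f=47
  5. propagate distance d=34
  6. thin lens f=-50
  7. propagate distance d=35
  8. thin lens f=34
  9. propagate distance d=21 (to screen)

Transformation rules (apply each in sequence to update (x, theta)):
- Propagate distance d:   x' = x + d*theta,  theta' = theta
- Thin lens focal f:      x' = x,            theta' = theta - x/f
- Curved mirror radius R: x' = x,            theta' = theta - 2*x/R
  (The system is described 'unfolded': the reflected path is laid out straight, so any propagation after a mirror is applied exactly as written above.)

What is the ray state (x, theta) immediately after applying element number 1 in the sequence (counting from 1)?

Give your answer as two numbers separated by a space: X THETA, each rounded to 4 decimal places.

Answer: -15.2000 -0.2000

Derivation:
Initial: x=-9.0000 theta=-0.2000
After 1 (propagate distance d=31): x=-15.2000 theta=-0.2000
Rounded to 4 decimal places: x = -15.2000, theta = -0.2000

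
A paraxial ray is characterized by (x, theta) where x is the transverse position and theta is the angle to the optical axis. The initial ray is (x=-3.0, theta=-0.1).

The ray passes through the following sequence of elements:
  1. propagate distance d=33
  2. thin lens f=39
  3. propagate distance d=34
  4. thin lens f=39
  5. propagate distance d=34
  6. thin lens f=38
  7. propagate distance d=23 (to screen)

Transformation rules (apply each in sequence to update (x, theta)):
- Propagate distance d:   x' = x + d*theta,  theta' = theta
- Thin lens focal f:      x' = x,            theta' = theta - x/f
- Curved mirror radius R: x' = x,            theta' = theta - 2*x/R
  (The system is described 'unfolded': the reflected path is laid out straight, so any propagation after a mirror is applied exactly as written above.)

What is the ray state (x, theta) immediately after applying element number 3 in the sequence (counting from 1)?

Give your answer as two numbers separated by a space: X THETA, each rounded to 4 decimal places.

Initial: x=-3.0000 theta=-0.1000
After 1 (propagate distance d=33): x=-6.3000 theta=-0.1000
After 2 (thin lens f=39): x=-6.3000 theta=4/65 (≈0.0615)
After 3 (propagate distance d=34): x=-547/130 (≈-4.2077) theta=4/65 (≈0.0615)
Rounded to 4 decimal places: x = -4.2077, theta = 0.0615

Answer: -4.2077 0.0615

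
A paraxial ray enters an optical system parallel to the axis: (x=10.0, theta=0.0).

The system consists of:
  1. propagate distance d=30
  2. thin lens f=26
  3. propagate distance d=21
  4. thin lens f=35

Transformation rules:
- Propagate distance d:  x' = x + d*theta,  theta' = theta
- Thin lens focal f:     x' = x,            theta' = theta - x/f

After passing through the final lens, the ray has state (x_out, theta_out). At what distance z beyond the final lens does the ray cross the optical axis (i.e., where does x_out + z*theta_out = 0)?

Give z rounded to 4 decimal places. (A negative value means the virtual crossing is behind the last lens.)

Answer: 4.3750

Derivation:
Initial: x=10.0000 theta=0.0000
After 1 (propagate distance d=30): x=10.0000 theta=0.0000
After 2 (thin lens f=26): x=10.0000 theta=-5/13 (≈-0.3846)
After 3 (propagate distance d=21): x=25/13 (≈1.9231) theta=-5/13 (≈-0.3846)
After 4 (thin lens f=35): x=25/13 (≈1.9231) theta=-40/91 (≈-0.4396)
z_focus = -x_out/theta_out = -(25/13)/(-40/91) = 4.3750
Rounded to 4 decimal places: z = 4.3750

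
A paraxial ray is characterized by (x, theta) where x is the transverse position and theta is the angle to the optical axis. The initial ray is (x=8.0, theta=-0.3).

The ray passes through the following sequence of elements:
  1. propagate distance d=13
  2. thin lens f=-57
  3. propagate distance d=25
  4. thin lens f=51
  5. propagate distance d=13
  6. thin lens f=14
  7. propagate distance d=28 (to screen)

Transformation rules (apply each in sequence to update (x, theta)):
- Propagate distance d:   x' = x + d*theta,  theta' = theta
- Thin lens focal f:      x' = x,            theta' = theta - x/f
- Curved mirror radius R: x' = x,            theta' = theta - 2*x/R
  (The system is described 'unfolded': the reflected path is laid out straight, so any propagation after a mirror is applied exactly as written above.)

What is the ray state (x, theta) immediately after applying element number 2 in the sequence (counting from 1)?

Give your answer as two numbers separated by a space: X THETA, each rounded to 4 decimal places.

Initial: x=8.0000 theta=-0.3000
After 1 (propagate distance d=13): x=4.1000 theta=-0.3000
After 2 (thin lens f=-57): x=4.1000 theta=-13/57 (≈-0.2281)
Rounded to 4 decimal places: x = 4.1000, theta = -0.2281

Answer: 4.1000 -0.2281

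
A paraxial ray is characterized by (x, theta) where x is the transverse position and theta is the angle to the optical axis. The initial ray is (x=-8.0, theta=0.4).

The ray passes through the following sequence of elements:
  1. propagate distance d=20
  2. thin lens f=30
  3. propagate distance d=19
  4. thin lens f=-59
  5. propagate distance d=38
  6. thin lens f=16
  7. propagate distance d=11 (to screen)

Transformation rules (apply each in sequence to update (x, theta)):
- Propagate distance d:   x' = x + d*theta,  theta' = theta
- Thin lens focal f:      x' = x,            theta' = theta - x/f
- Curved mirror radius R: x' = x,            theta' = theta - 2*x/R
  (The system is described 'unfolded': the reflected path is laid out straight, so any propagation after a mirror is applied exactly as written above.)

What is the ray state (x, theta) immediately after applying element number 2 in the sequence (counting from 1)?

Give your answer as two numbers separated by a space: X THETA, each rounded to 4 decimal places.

Initial: x=-8.0000 theta=0.4000
After 1 (propagate distance d=20): x=0.0000 theta=0.4000
After 2 (thin lens f=30): x=0.0000 theta=0.4000
Rounded to 4 decimal places: x = 0.0000, theta = 0.4000

Answer: 0.0000 0.4000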